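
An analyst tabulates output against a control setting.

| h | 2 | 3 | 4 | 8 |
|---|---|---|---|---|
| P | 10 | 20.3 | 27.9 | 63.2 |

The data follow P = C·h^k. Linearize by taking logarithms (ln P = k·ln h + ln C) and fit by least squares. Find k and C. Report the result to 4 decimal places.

Linearized form: ln P = k·ln h + ln C. From the 4 transformed points,
AᵀA = [[7.9333, 5.2575]; [5.2575, 4]], rhs = [18.1400, 12.7881]ᵀ  (here Σln h = 5.2575, Σ(ln h)² = 7.9333, Σln P = 12.7881, Σln h·ln P = 18.1400).
Δ = 7.9333·4 − (5.2575)² = 4.0919; k = (18.1400·4 − 5.2575·12.7881)/4.0919 = 1.30169, ln C = (7.9333·12.7881 − 5.2575·18.1400)/4.0919 = 1.48613, so C = exp(1.48613) = 4.41996.

k = 1.3017, C = 4.4200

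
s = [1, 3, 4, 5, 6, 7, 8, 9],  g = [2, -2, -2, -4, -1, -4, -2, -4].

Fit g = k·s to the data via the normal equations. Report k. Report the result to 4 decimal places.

k = -0.4199

Compute the Gram sums: Σs·s = 281.
Moment sums: Σs·g = -118.
Normal equations: [[281]]·[k]ᵀ = [-118]ᵀ.
Hence k = -118 / 281 ≈ -0.419929.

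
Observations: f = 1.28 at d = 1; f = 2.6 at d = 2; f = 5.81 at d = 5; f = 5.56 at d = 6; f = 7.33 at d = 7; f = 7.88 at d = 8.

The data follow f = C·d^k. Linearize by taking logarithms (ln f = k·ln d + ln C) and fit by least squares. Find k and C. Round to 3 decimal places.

With ln fᵢ as the transformed response and ln dᵢ as the regressor:
AᵀA = [[14.3918, 8.1197]; [8.1197, 6]], rhs = [14.7370, 8.7339]ᵀ  (here Σln d = 8.1197, Σ(ln d)² = 14.3918, Σln f = 8.7339, Σln d·ln f = 14.7370).
Slope k = (n·Σln d·ln f − Σln d·Σln f)/(n·Σ(ln d)² − (Σln d)²) = (6·14.7370 − 8.1197·8.7339)/20.4213 = 0.85724; ln C = (Σln f − k·Σln d)/n = 0.29555, so C = exp(0.29555) = 1.34386.

k = 0.857, C = 1.344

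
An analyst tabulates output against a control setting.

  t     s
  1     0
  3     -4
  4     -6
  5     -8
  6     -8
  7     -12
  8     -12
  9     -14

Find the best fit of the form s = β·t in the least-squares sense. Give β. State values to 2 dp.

From the data, Σt·t = 281.
Right-hand side: Σt·s = -430.
Normal equations: [[281]]·[β]ᵀ = [-430]ᵀ.
Hence β = -430 / 281 ≈ -1.53025.

β = -1.53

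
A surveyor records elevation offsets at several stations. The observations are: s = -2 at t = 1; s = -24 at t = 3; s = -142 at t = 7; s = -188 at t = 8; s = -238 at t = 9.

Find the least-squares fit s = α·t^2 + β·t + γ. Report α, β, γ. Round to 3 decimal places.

The normal system XᵀX·[α, β, γ]ᵀ = Xᵀs is [[13140, 1612, 204]; [1612, 204, 28]; [204, 28, 5]]·[α, β, γ]ᵀ = [-38486, -4714, -594]ᵀ.
Solving the 3×3 system (Gaussian elimination) gives α = -6569/2134, β = 1310/1067, γ = -8/97.

α = -3.078, β = 1.228, γ = -0.082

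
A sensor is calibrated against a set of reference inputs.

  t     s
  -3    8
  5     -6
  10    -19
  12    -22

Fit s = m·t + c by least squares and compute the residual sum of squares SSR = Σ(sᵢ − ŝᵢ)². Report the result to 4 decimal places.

With design matrix M, MᵀM = [[278, 24]; [24, 4]] and Mᵀs = [-508, -39]ᵀ.
det = 278·4 − 24² = 536.
m = ((-508)·4 − 24·(-39))/536 = -137/67; c = (278·(-39) − 24·(-508))/536 = 675/268.
Residuals: -175/268, 457/268, -287/268, 5/268; SSR = 1201/268.

SSR = 4.4813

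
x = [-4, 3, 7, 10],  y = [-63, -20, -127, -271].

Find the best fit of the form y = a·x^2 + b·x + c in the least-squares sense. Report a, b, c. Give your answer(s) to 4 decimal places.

With design matrix M, MᵀM = [[12738, 1306, 174]; [1306, 174, 16]; [174, 16, 4]] and Mᵀy = [-34511, -3407, -481]ᵀ.
Row-reducing yields a = -16857/5614, b = 44482/14035, c = -4634/2005.

a = -3.0027, b = 3.1694, c = -2.3112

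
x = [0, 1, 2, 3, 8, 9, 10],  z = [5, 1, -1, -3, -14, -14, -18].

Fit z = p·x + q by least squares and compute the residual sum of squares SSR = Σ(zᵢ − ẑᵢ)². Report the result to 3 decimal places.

SSR = 5.039

The normal system MᵀM·[p, q]ᵀ = Mᵀz is [[259, 33]; [33, 7]]·[p, q]ᵀ = [-428, -44]ᵀ.
det = 259·7 − 33² = 724.
p = ((-428)·7 − 33·(-44))/724 = -386/181; q = (259·(-44) − 33·(-428))/724 = 682/181.
Residuals: 223/181, -115/181, -91/181, -67/181, -128/181, 258/181, -80/181; SSR = 912/181.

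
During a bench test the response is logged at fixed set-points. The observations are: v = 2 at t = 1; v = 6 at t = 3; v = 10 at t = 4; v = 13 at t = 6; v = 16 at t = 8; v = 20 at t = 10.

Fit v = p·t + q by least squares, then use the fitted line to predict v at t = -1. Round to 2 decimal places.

v̂ = -1.27

Sums needed: Σt·t = 226, Σt = 32, Σ1 = 6.
And Σt·v = 466, Σv = 67.
Normal equations: [[226, 32]; [32, 6]]·[p, q]ᵀ = [466, 67]ᵀ.
Eliminating q: 6·(row 1) − 32·(row 2) gives 332·p = 6·466 − 32·67 = 652, so p = 163/83.
Then q = (67 − 32·(163/83))/6 = 115/166.
At t = -1: v̂ = (163/83)·(-1) + (115/166)·(1) = -211/166.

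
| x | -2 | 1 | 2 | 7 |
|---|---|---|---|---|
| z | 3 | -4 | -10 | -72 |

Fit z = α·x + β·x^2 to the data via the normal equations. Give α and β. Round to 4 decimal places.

Entries of AᵀA: Σx·x = 58, Σx·x^2 = 344, Σx^2·x^2 = 2434.
And Σx·z = -534, Σx^2·z = -3560.
AᵀA·[α, β]ᵀ = Aᵀz becomes [[58, 344]; [344, 2434]]·[α, β]ᵀ = [-534, -3560]ᵀ.
Eliminating β: 2434·(row 1) − 344·(row 2) gives 22836·α = 2434·(-534) − 344·(-3560) = -75116, so α = -18779/5709.
Then β = ((-3560) − 344·(-18779/5709))/2434 = -5696/5709.

α = -3.2894, β = -0.9977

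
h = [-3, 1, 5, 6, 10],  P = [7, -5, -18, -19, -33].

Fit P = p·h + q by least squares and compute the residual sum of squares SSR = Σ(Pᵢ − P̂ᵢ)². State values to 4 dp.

The normal equations are: 171·p + 19·q = -560;  19·p + 5·q = -68.
Determinant 171·5 − 19² = 494.
p = ((-560)·5 − 19·(-68))/494 = -58/19; q = (171·(-68) − 19·(-560))/494 = -2.
Residuals: -3/19, 1/19, -14/19, 25/19, -9/19; SSR = 48/19.

SSR = 2.5263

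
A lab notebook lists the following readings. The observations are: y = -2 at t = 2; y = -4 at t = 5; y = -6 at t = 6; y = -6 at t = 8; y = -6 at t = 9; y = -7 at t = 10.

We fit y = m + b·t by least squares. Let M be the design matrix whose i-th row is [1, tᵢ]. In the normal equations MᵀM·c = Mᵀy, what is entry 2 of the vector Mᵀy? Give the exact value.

-232

Entry 2 ↔ basis t, so (Mᵀy)_{2} = Σᵢ (t)·yᵢ = (2)·(-2) + (5)·(-4) + (6)·(-6) + (8)·(-6) + (9)·(-6) + (10)·(-7) = -232.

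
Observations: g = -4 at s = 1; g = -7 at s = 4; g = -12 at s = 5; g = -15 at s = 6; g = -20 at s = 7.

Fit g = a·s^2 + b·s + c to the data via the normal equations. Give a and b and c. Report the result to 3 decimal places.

a = -0.467, b = 1.029, c = -4.463

The normal equations are: 4579·a + 749·b + 127·c = -1936;  749·a + 127·b + 23·c = -322;  127·a + 23·b + 5·c = -58.
(Σs^2·s^2 = 4579, Σs^2·s = 749, Σs^2 = 127, Σs·s = 127, Σs = 23, Σ1 = 5, Σs^2·g = -1936, Σs·g = -322, Σg = -58.)
Solving the 3×3 system (Gaussian elimination) gives a = -893/1911, b = 1966/1911, c = -2843/637.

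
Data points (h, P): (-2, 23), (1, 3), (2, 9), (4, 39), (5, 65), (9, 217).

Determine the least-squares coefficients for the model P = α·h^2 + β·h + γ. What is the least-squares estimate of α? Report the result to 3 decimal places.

α = 2.983

The normal system XᵀX·[α, β, γ]ᵀ = XᵀP is [[7475, 919, 131]; [919, 131, 19]; [131, 19, 6]]·[α, β, γ]ᵀ = [19957, 2409, 356]ᵀ.
Row-reducing yields α = 13013/4362, β = -68477/21810, γ = 15053/3635.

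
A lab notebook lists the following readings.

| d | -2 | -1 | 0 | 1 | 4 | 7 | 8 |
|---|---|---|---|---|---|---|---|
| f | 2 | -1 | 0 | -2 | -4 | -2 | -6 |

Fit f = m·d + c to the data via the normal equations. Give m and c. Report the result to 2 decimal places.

m = -0.55, c = -0.52

Normal-equation sums: Σd·d = 135, Σd = 17, Σ1 = 7.
For Mᵀf: Σd·f = -83, Σf = -13.
So MᵀM·[m, c]ᵀ = Mᵀf: [[135, 17]; [17, 7]]·[m, c]ᵀ = [-83, -13]ᵀ.
Eliminating c: 7·(row 1) − 17·(row 2) gives 656·m = 7·(-83) − 17·(-13) = -360, so m = -45/82.
Then c = ((-13) − 17·(-45/82))/7 = -43/82.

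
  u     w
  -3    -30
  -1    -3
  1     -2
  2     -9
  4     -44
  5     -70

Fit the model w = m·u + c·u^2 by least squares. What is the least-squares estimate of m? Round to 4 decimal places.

m = 1.0050

With design matrix A, AᵀA = [[56, 170]; [170, 980]] and Aᵀw = [-453, -2765]ᵀ.
det = 56·980 − 170² = 25980.
m = ((-453)·980 − 170·(-2765))/25980 = 2611/2598; c = (56·(-2765) − 170·(-453))/25980 = -7783/2598.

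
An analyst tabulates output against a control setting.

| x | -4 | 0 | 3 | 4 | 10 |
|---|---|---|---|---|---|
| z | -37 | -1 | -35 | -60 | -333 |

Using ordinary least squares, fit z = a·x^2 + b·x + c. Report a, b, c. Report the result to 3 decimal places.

Normal-equation sums: Σx^2·x^2 = 10593, Σx^2·x = 1027, Σx^2 = 141, Σx·x = 141, Σx = 13, Σ1 = 5.
Right-hand side: Σx^2·z = -35167, Σx·z = -3527, Σz = -466.
MᵀM·[a, b, c]ᵀ = Mᵀz becomes [[10593, 1027, 141]; [1027, 141, 13]; [141, 13, 5]]·[a, b, c]ᵀ = [-35167, -3527, -466]ᵀ.
Row-reducing yields a = -2080189/682982, b = -1936751/682982, c = 21480/341491.

a = -3.046, b = -2.836, c = 0.063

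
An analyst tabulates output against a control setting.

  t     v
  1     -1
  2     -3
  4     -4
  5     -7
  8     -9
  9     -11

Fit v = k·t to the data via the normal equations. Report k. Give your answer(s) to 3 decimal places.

k = -1.199

MᵀM·[k]ᵀ = Mᵀv reads: 191·k = -229.
Hence k = -229 / 191 ≈ -1.19895.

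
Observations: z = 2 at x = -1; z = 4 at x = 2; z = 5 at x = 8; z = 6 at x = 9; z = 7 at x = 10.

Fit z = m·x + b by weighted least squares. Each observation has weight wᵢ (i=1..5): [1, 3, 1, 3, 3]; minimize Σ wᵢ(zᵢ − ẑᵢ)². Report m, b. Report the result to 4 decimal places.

The normal system AᵀWA·[m, b]ᵀ = AᵀWz is [[620, 70]; [70, 11]]·[m, b]ᵀ = [434, 58]ᵀ.
Δ = 620·11 − 70² = 1920.
m = (434·11 − 70·58)/1920 = 119/320; b = (620·58 − 70·434)/1920 = 93/32.

m = 0.3719, b = 2.9063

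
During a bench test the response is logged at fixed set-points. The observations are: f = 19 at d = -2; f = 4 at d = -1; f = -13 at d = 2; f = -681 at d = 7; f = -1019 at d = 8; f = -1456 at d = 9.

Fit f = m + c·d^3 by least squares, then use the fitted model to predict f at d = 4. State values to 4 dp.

From the data, Σ1 = 6, Σd^3 = 1583, Σd^3·d^3 = 911363.
For Xᵀf: Σf = -3146, Σd^3·f = -1816995.
So XᵀX·[m, c]ᵀ = Xᵀf: [[6, 1583]; [1583, 911363]]·[m, c]ᵀ = [-3146, -1816995]ᵀ.
Eliminating c: 911363·(row 1) − 1583·(row 2) gives 2962289·m = 911363·(-3146) − 1583·(-1816995) = 9155087, so m = 9155087/2962289.
Then c = ((-1816995) − 1583·(9155087/2962289))/911363 = -5921852/2962289.
At d = 4: f̂ = (9155087/2962289)·(1) + (-5921852/2962289)·(64) = -33622131/269299.

f̂ = -124.8506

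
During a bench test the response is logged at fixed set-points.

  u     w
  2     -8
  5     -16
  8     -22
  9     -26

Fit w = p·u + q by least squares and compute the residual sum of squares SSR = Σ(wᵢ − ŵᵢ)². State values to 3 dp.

SSR = 1.467

Sums needed: Σu·u = 174, Σu = 24, Σ1 = 4.
And Σu·w = -506, Σw = -72.
So XᵀX·[p, q]ᵀ = Xᵀw: [[174, 24]; [24, 4]]·[p, q]ᵀ = [-506, -72]ᵀ.
Determinant 174·4 − 24² = 120.
p = ((-506)·4 − 24·(-72))/120 = -37/15; q = (174·(-72) − 24·(-506))/120 = -16/5.
Residuals: 2/15, -7/15, 14/15, -3/5; SSR = 22/15.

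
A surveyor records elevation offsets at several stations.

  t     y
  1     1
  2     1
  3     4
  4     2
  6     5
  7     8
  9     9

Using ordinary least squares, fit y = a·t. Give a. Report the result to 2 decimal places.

Compute the Gram sums: Σt·t = 196.
Right-hand side: Σt·y = 190.
Hence a = 190 / 196 ≈ 0.969388.

a = 0.97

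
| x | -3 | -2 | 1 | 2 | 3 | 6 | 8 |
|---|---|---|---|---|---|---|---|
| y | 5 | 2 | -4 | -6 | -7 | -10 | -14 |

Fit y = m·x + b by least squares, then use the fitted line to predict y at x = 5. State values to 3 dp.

MᵀM·[m, b]ᵀ = Mᵀy reads: 127·m + 15·b = -228;  15·m + 7·b = -34.
(Σx·x = 127, Σx = 15, Σ1 = 7, Σx·y = -228, Σy = -34.)
Eliminating b: 7·(row 1) − 15·(row 2) gives 664·m = 7·(-228) − 15·(-34) = -1086, so m = -543/332.
Then b = ((-34) − 15·(-543/332))/7 = -449/332.
At x = 5: ŷ = (-543/332)·(5) + (-449/332)·(1) = -791/83.

ŷ = -9.530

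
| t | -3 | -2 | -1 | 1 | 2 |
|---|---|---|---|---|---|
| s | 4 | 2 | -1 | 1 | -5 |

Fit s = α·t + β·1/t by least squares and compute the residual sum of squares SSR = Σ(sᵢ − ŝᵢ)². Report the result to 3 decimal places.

SSR = 7.322

MᵀM·[α, β]ᵀ = Mᵀs reads: 19·α + 5·β = -24;  5·α + (47/18)·β = -17/6.
Δ = 19·(47/18) − 5² = 443/18.
α = ((-24)·(47/18) − 5·(-17/6))/(443/18) = -873/443; β = (19·(-17/6) − 5·(-24))/(443/18) = 1191/443.
Residuals: -450/443, -529/886, -125/443, 125/443, -2129/886; SSR = 6487/886.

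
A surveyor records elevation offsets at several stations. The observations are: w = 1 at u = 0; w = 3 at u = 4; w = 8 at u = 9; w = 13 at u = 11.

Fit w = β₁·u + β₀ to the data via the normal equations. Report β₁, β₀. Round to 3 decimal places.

β₁ = 1.041, β₀ = 0.007

Forming XᵀX = [[218, 24]; [24, 4]] and Xᵀw = [227, 25]ᵀ gives XᵀX·[β₁, β₀]ᵀ = Xᵀw.
Eliminating β₀: 4·(row 1) − 24·(row 2) gives 296·β₁ = 4·227 − 24·25 = 308, so β₁ = 77/74.
Then β₀ = (25 − 24·(77/74))/4 = 1/148.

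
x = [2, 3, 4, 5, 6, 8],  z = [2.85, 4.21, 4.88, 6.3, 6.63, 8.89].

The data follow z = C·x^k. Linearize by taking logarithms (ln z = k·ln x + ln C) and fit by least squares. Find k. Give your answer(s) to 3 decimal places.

Linearized form: ln z = k·ln x + ln C. From the 6 transformed points,
XᵀX = [[13.7340, 8.6587]; [8.6587, 6]], rhs = [15.3976, 9.9870]ᵀ  (here Σln x = 8.6587, Σ(ln x)² = 13.7340, Σln z = 9.9870, Σln x·ln z = 15.3976).
Solving (det = 7.4309): k = 0.79549, ln C = 0.51651.

k = 0.795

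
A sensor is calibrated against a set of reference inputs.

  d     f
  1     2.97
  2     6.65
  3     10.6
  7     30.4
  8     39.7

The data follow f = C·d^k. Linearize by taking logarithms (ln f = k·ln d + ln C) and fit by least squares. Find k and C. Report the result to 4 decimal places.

k = 1.2321, C = 2.8707

Let Y = ln f. Fitting Y = k·ln d + ln C by least squares:
Σln d = 5.8171, Σ(ln d)² = 9.7980, Σln f = 12.4398, Σln d·ln f = 18.2063.
Equations: 9.7980·k + 5.8171·ln C = 18.2063;  5.8171·k + 5·ln C = 12.4398.
Slope k = (n·Σln d·ln f − Σln d·Σln f)/(n·Σ(ln d)² − (Σln d)²) = (5·18.2063 − 5.8171·12.4398)/15.1514 = 1.23206; ln C = (Σln f − k·Σln d)/n = 1.05456, so C = exp(1.05456) = 2.87071.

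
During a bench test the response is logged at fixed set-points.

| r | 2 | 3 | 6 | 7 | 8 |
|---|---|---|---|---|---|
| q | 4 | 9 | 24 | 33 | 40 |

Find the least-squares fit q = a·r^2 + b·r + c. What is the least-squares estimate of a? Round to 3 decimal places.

a = 0.411

Setting ∂/∂a … = 0 gives: 7890·a + 1106·b + 162·c = 5138;  1106·a + 162·b + 26·c = 730;  162·a + 26·b + 5·c = 110.
(Σr^2·r^2 = 7890, Σr^2·r = 1106, Σr^2 = 162, Σr·r = 162, Σr = 26, Σ1 = 5, Σr^2·q = 5138, Σr·q = 730, Σq = 110.)
Inverting the 3×3 Gram matrix, [a, b, c]ᵀ = [167/406, 751/406, -192/203]ᵀ.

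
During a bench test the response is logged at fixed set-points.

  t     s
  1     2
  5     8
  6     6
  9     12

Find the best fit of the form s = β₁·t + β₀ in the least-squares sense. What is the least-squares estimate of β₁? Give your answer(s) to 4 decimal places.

Sums needed: Σt·t = 143, Σt = 21, Σ1 = 4.
For Mᵀs: Σt·s = 186, Σs = 28.
So MᵀM·[β₁, β₀]ᵀ = Mᵀs: [[143, 21]; [21, 4]]·[β₁, β₀]ᵀ = [186, 28]ᵀ.
Eliminating β₀: 4·(row 1) − 21·(row 2) gives 131·β₁ = 4·186 − 21·28 = 156, so β₁ = 156/131.
Then β₀ = (28 − 21·(156/131))/4 = 98/131.

β₁ = 1.1908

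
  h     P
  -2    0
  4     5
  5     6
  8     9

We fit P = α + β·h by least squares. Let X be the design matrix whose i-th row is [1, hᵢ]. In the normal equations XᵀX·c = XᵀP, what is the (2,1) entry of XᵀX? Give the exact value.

Row 2 ↔ basis h, column 1 ↔ basis 1, so (XᵀX)_{2,1} = Σᵢ h = (-2)·(1) + (4)·(1) + (5)·(1) + (8)·(1) = 15.

15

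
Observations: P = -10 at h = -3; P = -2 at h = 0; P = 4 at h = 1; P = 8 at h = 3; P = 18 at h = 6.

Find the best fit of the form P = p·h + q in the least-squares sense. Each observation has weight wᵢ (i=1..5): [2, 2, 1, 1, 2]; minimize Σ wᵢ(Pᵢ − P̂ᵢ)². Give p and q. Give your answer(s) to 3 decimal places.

Compute the Gram sums: Σwᵢ·h·h = 100, Σwᵢ·h = 10, Σwᵢ·1 = 8.
Moment sums: Σwᵢ·h·P = 304, Σwᵢ·P = 24.
So MᵀWM·[p, q]ᵀ = MᵀWP: [[100, 10]; [10, 8]]·[p, q]ᵀ = [304, 24]ᵀ.
Δ = 100·8 − 10² = 700.
p = (304·8 − 10·24)/700 = 548/175; q = (100·24 − 10·304)/700 = -32/35.

p = 3.131, q = -0.914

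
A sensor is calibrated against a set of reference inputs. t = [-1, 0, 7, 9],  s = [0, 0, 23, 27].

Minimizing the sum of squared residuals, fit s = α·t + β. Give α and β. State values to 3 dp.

Normal-equation sums: Σt·t = 131, Σt = 15, Σ1 = 4.
Right-hand side: Σt·s = 404, Σs = 50.
XᵀX·[α, β]ᵀ = Xᵀs becomes [[131, 15]; [15, 4]]·[α, β]ᵀ = [404, 50]ᵀ.
Determinant 131·4 − 15² = 299.
α = (404·4 − 15·50)/299 = 866/299; β = (131·50 − 15·404)/299 = 490/299.

α = 2.896, β = 1.639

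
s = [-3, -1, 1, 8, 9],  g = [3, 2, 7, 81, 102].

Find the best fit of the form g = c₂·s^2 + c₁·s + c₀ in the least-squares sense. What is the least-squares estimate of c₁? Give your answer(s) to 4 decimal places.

c₁ = 2.6499

Forming MᵀM = [[10740, 1214, 156]; [1214, 156, 14]; [156, 14, 5]] and Mᵀg = [13482, 1562, 195]ᵀ gives MᵀM·[c₂, c₁, c₀]ᵀ = Mᵀg.
Inverting the 3×3 Gram matrix, [c₂, c₁, c₀]ᵀ = [93064/102379, 271299/102379, 329547/102379]ᵀ.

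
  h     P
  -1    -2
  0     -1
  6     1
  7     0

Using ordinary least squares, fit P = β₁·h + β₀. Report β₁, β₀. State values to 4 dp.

β₁ = 0.2800, β₀ = -1.3400

Setting ∂/∂β₁ … = 0 gives: 86·β₁ + 12·β₀ = 8;  12·β₁ + 4·β₀ = -2.
(Σh·h = 86, Σh = 12, Σ1 = 4, Σh·P = 8, ΣP = -2.)
Δ = 86·4 − 12² = 200.
β₁ = (8·4 − 12·(-2))/200 = 7/25; β₀ = (86·(-2) − 12·8)/200 = -67/50.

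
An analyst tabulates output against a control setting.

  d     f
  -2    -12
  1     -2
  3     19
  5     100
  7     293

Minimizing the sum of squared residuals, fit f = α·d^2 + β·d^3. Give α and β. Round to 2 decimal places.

α = -0.94, β = 0.99

With design matrix M, MᵀM = [[3124, 20144]; [20144, 134068]] and Mᵀf = [16978, 113606]ᵀ.
Δ = 3124·134068 − 20144² = 13047696.
α = (16978·134068 − 20144·113606)/13047696 = -170455/181218; β = (3124·113606 − 20144·16978)/13047696 = 179171/181218.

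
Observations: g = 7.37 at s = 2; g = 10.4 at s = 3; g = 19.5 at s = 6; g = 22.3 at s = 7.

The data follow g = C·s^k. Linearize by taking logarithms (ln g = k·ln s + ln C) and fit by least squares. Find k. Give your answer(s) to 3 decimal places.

k = 0.888

Let Y = ln g. Fitting Y = k·ln s + ln C by least squares:
Σln s = 5.5294, Σ(ln s)² = 8.6844, Σln g = 10.4142, Σln s·ln g = 15.3208.
Equations: 8.6844·k + 5.5294·ln C = 15.3208;  5.5294·k + 4·ln C = 10.4142.
Solving (det = 4.1629): k = 0.88840, ln C = 1.37547.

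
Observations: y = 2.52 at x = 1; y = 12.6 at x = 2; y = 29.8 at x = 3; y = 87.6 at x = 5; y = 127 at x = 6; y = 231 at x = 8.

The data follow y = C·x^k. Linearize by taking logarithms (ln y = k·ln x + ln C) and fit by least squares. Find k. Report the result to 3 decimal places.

With ln yᵢ as the transformed response and ln xᵢ as the regressor:
AᵀA = [[11.8122, 7.2724]; [7.2724, 6]], rhs = [32.6809, 21.6118]ᵀ  (here Σln x = 7.2724, Σ(ln x)² = 11.8122, Σln y = 21.6118, Σln x·ln y = 32.6809).
Δ = 11.8122·6 − (7.2724)² = 17.9853; k = (32.6809·6 − 7.2724·21.6118)/17.9853 = 2.16376, ln C = (11.8122·21.6118 − 7.2724·32.6809)/17.9853 = 0.97936.

k = 2.164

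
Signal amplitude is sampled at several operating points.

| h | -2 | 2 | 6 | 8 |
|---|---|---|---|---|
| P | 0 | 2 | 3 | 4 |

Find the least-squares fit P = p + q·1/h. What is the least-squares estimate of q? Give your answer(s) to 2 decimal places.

Sums needed: Σ1 = 4, Σ1/h = 7/24, Σ1/h·1/h = 313/576.
For MᵀP: ΣP = 9, Σ1/h·P = 2.
So MᵀM·[p, q]ᵀ = MᵀP: [[4, 7/24]; [7/24, 313/576]]·[p, q]ᵀ = [9, 2]ᵀ.
Eliminating q: (313/576)·(row 1) − (7/24)·(row 2) gives (401/192)·p = (313/576)·9 − (7/24)·2 = 827/192, so p = 827/401.
Then q = (2 − (7/24)·(827/401))/(313/576) = 1032/401.

q = 2.57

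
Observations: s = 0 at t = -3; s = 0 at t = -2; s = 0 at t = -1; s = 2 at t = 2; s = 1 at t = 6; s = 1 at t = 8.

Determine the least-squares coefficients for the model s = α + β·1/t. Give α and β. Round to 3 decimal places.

α = 0.901, β = 1.348

Compute the Gram sums: Σ1 = 6, Σ1/t = -25/24, Σ1/t·1/t = 953/576.
And Σs = 4, Σ1/t·s = 31/24.
So XᵀX·[α, β]ᵀ = Xᵀs: [[6, -25/24]; [-25/24, 953/576]]·[α, β]ᵀ = [4, 31/24]ᵀ.
Determinant 6·(953/576) − (-25/24)² = 5093/576.
α = (4·(953/576) − (-25/24)·(31/24))/(5093/576) = 417/463; β = (6·(31/24) − (-25/24)·4)/(5093/576) = 624/463.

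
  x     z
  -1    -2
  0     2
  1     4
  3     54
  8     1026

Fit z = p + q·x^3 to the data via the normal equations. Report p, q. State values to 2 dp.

p = 1.00, q = 2.00

Normal-equation sums: Σ1 = 5, Σx^3 = 539, Σx^3·x^3 = 262875.
For Mᵀz: Σz = 1084, Σx^3·z = 526776.
So MᵀM·[p, q]ᵀ = Mᵀz: [[5, 539]; [539, 262875]]·[p, q]ᵀ = [1084, 526776]ᵀ.
det = 5·262875 − 539² = 1023854.
p = (1084·262875 − 539·526776)/1023854 = 512118/511927; q = (5·526776 − 539·1084)/1023854 = 1024802/511927.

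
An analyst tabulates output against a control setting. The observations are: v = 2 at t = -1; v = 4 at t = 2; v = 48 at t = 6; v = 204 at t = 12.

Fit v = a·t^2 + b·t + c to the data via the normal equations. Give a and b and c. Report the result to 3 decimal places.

a = 1.493, b = -0.887, c = -0.324

With design matrix A, AᵀA = [[22049, 1951, 185]; [1951, 185, 19]; [185, 19, 4]] and Aᵀv = [31122, 2742, 258]ᵀ.
Inverting the 3×3 Gram matrix, [a, b, c]ᵀ = [32023/21453, -19031/21453, -2316/7151]ᵀ.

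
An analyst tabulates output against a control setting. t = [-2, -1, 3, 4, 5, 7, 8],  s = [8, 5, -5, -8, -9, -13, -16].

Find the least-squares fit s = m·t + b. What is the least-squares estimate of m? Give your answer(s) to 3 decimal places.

m = -2.353

AᵀA·[m, b]ᵀ = Aᵀs reads: 168·m + 24·b = -332;  24·m + 7·b = -38.
Eliminating b: 7·(row 1) − 24·(row 2) gives 600·m = 7·(-332) − 24·(-38) = -1412, so m = -353/150.
Then b = ((-38) − 24·(-353/150))/7 = 66/25.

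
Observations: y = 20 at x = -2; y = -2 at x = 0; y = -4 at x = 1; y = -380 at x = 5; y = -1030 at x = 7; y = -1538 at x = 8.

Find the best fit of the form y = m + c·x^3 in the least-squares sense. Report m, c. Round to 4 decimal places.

m = -2.8217, c = -2.9980

The normal equations are: 6·m + 973·c = -2934;  973·m + 395483·c = -1188410.
(Σ1 = 6, Σx^3 = 973, Σx^3·x^3 = 395483, Σy = -2934, Σx^3·y = -1188410.)
Eliminating c: 395483·(row 1) − 973·(row 2) gives 1426169·m = 395483·(-2934) − 973·(-1188410) = -4024192, so m = -4024192/1426169.
Then c = ((-1188410) − 973·(-4024192/1426169))/395483 = -4275678/1426169.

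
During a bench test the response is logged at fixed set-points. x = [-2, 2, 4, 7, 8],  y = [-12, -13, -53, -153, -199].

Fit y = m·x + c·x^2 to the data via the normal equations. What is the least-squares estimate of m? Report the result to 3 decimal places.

m = -0.648

MᵀM·[m, c]ᵀ = Mᵀy reads: 137·m + 919·c = -2877;  919·m + 6785·c = -21181.
(Σx·x = 137, Σx·x^2 = 919, Σx^2·x^2 = 6785, Σx·y = -2877, Σx^2·y = -21181.)
det = 137·6785 − 919² = 84984.
m = ((-2877)·6785 − 919·(-21181))/84984 = -27553/42492; c = (137·(-21181) − 919·(-2877))/84984 = -128917/42492.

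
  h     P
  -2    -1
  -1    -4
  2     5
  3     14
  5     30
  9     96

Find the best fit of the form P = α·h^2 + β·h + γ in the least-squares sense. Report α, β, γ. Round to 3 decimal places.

α = 1.024, β = 1.673, γ = -2.293

From the data, Σh^2·h^2 = 7300, Σh^2·h = 880, Σh^2 = 124, Σh·h = 124, Σh = 16, Σ1 = 6.
For MᵀP: Σh^2·P = 8664, Σh·P = 1072, ΣP = 140.
Inverting the 3×3 Gram matrix, [α, β, γ]ᵀ = [16040/15663, 26212/15663, -11974/5221]ᵀ.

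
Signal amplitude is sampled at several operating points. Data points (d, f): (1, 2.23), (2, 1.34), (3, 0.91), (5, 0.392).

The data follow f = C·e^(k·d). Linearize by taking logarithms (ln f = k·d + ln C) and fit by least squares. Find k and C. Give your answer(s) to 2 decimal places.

Linearized form: ln f = k·d + ln C. From the 4 transformed points,
Over the data: Σd = 11.0000, Σ(d)² = 39.0000, Σln f = 0.0639, Σd·ln f = -3.5781.
Normal system: [[39.0000, 11.0000]; [11.0000, 4]]·[k, ln C]ᵀ = [-3.5781, 0.0639]ᵀ.
Solving (det = 35.0000): k = -0.42899, ln C = 1.19570, so C = exp(1.19570) = 3.30587.

k = -0.43, C = 3.31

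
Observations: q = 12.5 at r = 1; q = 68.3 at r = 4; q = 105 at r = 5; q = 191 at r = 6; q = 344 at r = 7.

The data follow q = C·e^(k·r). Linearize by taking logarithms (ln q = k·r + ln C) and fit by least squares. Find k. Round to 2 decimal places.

Linearized form: ln q = k·r + ln C. From the 5 transformed points,
Over the data: Σr = 23.0000, Σ(r)² = 127.0000, Σln q = 22.4965, Σr·ln q = 115.0893.
Normal system: [[127.0000, 23.0000]; [23.0000, 5]]·[k, ln C]ᵀ = [115.0893, 22.4965]ᵀ.
Slope k = (n·Σr·ln q − Σr·Σln q)/(n·Σ(r)² − (Σr)²) = (5·115.0893 − 23.0000·22.4965)/106.0000 = 0.54742; ln C = (Σln q − k·Σr)/n = 1.98116.

k = 0.55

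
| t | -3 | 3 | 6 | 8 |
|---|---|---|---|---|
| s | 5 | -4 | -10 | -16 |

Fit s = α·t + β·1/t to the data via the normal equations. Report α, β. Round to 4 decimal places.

α = -1.9840, β = 4.7794

Forming XᵀX = [[118, 4]; [4, 17/64]] and Xᵀs = [-215, -20/3]ᵀ gives XᵀX·[α, β]ᵀ = Xᵀs.
Determinant 118·(17/64) − 4² = 491/32.
α = ((-215)·(17/64) − 4·(-20/3))/(491/32) = -5845/2946; β = (118·(-20/3) − 4·(-215))/(491/32) = 7040/1473.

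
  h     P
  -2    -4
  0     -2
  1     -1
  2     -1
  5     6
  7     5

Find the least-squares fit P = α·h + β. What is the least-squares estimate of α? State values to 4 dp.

Setting ∂/∂α … = 0 gives: 83·α + 13·β = 70;  13·α + 6·β = 3.
Eliminating β: 6·(row 1) − 13·(row 2) gives 329·α = 6·70 − 13·3 = 381, so α = 381/329.
Then β = (3 − 13·(381/329))/6 = -661/329.

α = 1.1581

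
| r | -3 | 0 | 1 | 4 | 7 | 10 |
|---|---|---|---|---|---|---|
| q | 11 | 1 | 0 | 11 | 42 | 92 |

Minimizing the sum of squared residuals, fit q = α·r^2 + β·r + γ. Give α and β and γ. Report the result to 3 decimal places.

Setting ∂/∂α … = 0 gives: 12739·α + 1381·β + 175·γ = 11533;  1381·α + 175·β + 19·γ = 1225;  175·α + 19·β + 6·γ = 157.
(Σr^2·r^2 = 12739, Σr^2·r = 1381, Σr^2 = 175, Σr·r = 175, Σr = 19, Σ1 = 6, Σr^2·q = 11533, Σr·q = 1225, Σq = 157.)
Row-reducing yields α = 39347/38616, β = -38555/38616, γ = -2513/6436.

α = 1.019, β = -0.998, γ = -0.390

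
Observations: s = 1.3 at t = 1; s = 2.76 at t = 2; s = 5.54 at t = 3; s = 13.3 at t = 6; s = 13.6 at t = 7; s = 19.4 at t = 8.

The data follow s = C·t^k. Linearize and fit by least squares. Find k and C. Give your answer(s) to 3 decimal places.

k = 1.287, C = 1.255

Linearized form: ln s = k·ln t + ln C. From the 6 transformed points,
AᵀA = [[13.0084, 7.6089]; [7.6089, 6]], rhs = [18.4662, 11.1527]ᵀ  (here Σln t = 7.6089, Σ(ln t)² = 13.0084, Σln s = 11.1527, Σln t·ln s = 18.4662).
Slope k = (n·Σln t·ln s − Σln t·Σln s)/(n·Σ(ln t)² − (Σln t)²) = (6·18.4662 − 7.6089·11.1527)/20.1558 = 1.28688; ln C = (Σln s − k·Σln t)/n = 0.22683, so C = exp(0.22683) = 1.25462.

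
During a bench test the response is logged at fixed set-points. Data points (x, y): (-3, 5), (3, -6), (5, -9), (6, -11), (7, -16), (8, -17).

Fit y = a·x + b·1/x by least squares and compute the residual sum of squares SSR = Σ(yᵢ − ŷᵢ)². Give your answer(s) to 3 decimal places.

SSR = 5.567

With design matrix A, AᵀA = [[192, 6]; [6, 25561/78400]] and Aᵀy = [-392, -3279/280]ᵀ.
det = 192·(25561/78400) − 6² = 32583/1225.
a = ((-392)·(25561/78400) − 6·(-3279/280))/(32583/1225) = -563899/260664; b = (192·(-3279/280) − 6·(-392))/(32583/1225) = 42280/10861.
Residuals: -50137/260664, -210527/260664, 270575/260664, 173485/130332, -368291/260664, -5867/32583; SSR = 181400/32583.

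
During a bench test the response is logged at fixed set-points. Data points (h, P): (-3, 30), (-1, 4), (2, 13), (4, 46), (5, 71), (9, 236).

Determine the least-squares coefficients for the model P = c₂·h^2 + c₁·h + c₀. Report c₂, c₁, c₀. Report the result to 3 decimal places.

The normal system AᵀA·[c₂, c₁, c₀]ᵀ = AᵀP is [[7540, 898, 136]; [898, 136, 16]; [136, 16, 6]]·[c₂, c₁, c₀]ᵀ = [21953, 2595, 400]ᵀ.
Inverting the 3×3 Gram matrix, [c₂, c₁, c₀]ᵀ = [576835/194154, -129289/194154, 35574/32359]ᵀ.

c₂ = 2.971, c₁ = -0.666, c₀ = 1.099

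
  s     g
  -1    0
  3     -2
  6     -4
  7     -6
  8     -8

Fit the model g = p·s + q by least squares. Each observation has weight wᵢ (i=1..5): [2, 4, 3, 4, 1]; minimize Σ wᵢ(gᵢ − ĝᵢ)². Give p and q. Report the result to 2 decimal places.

p = -0.80, q = -0.08

The normal equations are: 406·p + 64·q = -328;  64·p + 14·q = -52.
(Σwᵢ·s·s = 406, Σwᵢ·s = 64, Σwᵢ·1 = 14, Σwᵢ·s·g = -328, Σwᵢ·g = -52.)
det = 406·14 − 64² = 1588.
p = ((-328)·14 − 64·(-52))/1588 = -316/397; q = (406·(-52) − 64·(-328))/1588 = -30/397.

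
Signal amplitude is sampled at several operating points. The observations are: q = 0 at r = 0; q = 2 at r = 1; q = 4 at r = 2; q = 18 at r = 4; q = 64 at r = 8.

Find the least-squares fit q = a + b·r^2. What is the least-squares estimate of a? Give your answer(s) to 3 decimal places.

With design matrix A, AᵀA = [[5, 85]; [85, 4369]] and Aᵀq = [88, 4402]ᵀ.
Eliminating b: 4369·(row 1) − 85·(row 2) gives 14620·a = 4369·88 − 85·4402 = 10302, so a = 303/430.
Then b = (4402 − 85·(303/430))/4369 = 1453/1462.

a = 0.705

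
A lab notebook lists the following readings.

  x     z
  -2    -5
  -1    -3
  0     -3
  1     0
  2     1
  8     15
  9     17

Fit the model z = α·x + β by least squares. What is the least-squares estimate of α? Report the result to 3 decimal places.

With design matrix M, MᵀM = [[155, 17]; [17, 7]] and Mᵀz = [288, 22]ᵀ.
Determinant 155·7 − 17² = 796.
α = (288·7 − 17·22)/796 = 821/398; β = (155·22 − 17·288)/796 = -743/398.

α = 2.063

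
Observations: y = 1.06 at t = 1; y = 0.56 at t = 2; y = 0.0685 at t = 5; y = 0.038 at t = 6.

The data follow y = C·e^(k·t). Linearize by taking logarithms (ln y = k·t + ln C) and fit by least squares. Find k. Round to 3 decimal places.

k = -0.675

With ln yᵢ as the transformed response and tᵢ as the regressor:
AᵀA = [[66.0000, 14.0000]; [14.0000, 4]], rhs = [-34.1270, -6.4726]ᵀ  (here Σt = 14.0000, Σ(t)² = 66.0000, Σln y = -6.4726, Σt·ln y = -34.1270).
Solving (det = 68.0000): k = -0.67487, ln C = 0.74388.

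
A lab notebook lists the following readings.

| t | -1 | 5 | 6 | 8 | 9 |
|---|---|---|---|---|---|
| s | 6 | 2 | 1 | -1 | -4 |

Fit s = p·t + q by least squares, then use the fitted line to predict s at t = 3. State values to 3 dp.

ŝ = 2.980

Setting ∂/∂p … = 0 gives: 207·p + 27·q = -34;  27·p + 5·q = 4.
Eliminating q: 5·(row 1) − 27·(row 2) gives 306·p = 5·(-34) − 27·4 = -278, so p = -139/153.
Then q = (4 − 27·(-139/153))/5 = 97/17.
At t = 3: ŝ = (-139/153)·(3) + (97/17)·(1) = 152/51.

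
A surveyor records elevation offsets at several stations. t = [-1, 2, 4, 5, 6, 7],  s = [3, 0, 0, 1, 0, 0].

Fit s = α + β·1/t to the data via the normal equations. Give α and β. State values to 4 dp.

α = 0.7592, β = -2.1397

The normal equations are: 6·α + (109/420)·β = 4;  (109/420)·α + (247081/176400)·β = -14/5.
Δ = 6·(247081/176400) − (109/420)² = 294121/35280.
α = (4·(247081/176400) − (109/420)·(-14/5))/(294121/35280) = 1116508/1470605; β = (6·(-14/5) − (109/420)·4)/(294121/35280) = -629328/294121.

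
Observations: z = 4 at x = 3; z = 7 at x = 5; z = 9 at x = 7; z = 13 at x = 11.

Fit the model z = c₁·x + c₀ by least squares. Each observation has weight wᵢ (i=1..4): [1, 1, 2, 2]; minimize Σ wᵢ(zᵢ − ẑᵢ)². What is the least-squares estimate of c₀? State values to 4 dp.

c₀ = 1.2143

Setting ∂/∂c₁ … = 0 gives: 374·c₁ + 44·c₀ = 459;  44·c₁ + 6·c₀ = 55.
Eliminating c₀: 6·(row 1) − 44·(row 2) gives 308·c₁ = 6·459 − 44·55 = 334, so c₁ = 167/154.
Then c₀ = (55 − 44·(167/154))/6 = 17/14.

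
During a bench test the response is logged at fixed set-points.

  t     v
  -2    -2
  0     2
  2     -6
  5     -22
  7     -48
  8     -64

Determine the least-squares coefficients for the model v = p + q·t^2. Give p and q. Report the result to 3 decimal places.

p = 1.149, q = -1.006

The normal system AᵀA·[p, q]ᵀ = Aᵀv is [[6, 146]; [146, 7154]]·[p, q]ᵀ = [-140, -7030]ᵀ.
Determinant 6·7154 − 146² = 21608.
p = ((-140)·7154 − 146·(-7030))/21608 = 85/74; q = (6·(-7030) − 146·(-140))/21608 = -5435/5402.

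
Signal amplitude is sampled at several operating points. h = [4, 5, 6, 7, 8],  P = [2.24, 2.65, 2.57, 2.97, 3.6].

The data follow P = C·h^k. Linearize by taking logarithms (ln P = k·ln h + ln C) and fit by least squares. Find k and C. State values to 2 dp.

Let Y = ln P. Fitting Y = k·ln h + ln C by least squares:
Σln h = 8.8128, Σ(ln h)² = 15.8331, Σln P = 5.0944, Σln h·ln P = 9.1596.
Equations: 15.8331·k + 8.8128·ln C = 9.1596;  8.8128·k + 5·ln C = 5.0944.
Solving (det = 1.4995): k = 0.60130, ln C = -0.04095, so C = exp(-0.04095) = 0.95988.

k = 0.60, C = 0.96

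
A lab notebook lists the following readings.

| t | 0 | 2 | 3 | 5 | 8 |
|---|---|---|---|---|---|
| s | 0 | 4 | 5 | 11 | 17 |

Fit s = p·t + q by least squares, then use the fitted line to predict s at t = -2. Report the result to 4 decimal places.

The normal equations are: 102·p + 18·q = 214;  18·p + 5·q = 37.
Eliminating q: 5·(row 1) − 18·(row 2) gives 186·p = 5·214 − 18·37 = 404, so p = 202/93.
Then q = (37 − 18·(202/93))/5 = -13/31.
At t = -2: ŝ = (202/93)·(-2) + (-13/31)·(1) = -443/93.

ŝ = -4.7634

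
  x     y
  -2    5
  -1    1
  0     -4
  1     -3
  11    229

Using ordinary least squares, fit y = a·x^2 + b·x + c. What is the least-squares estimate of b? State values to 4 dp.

b = -0.8476

The normal system AᵀA·[a, b, c]ᵀ = Aᵀy is [[14659, 1323, 127]; [1323, 127, 9]; [127, 9, 5]]·[a, b, c]ᵀ = [27727, 2505, 228]ᵀ.
Solving the 3×3 system (Gaussian elimination) gives a = 345391/172718, b = -146397/172718, c = -316738/86359.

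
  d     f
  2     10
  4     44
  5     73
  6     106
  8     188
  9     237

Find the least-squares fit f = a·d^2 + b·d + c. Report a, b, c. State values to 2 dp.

Entries of MᵀM: Σd^2·d^2 = 12850, Σd^2·d = 1654, Σd^2 = 226, Σd·d = 226, Σd = 34, Σ1 = 6.
Moment sums: Σd^2·f = 37614, Σd·f = 4834, Σf = 658.
So MᵀM·[a, b, c]ᵀ = Mᵀf: [[12850, 1654, 226]; [1654, 226, 34]; [226, 34, 6]]·[a, b, c]ᵀ = [37614, 4834, 658]ᵀ.
Solving the 3×3 system (Gaussian elimination) gives a = 562/195, b = 859/975, c = -1262/325.

a = 2.88, b = 0.88, c = -3.88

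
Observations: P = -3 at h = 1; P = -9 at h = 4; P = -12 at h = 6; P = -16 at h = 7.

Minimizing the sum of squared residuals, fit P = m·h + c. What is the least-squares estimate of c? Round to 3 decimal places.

Setting ∂/∂m … = 0 gives: 102·m + 18·c = -223;  18·m + 4·c = -40.
Eliminating c: 4·(row 1) − 18·(row 2) gives 84·m = 4·(-223) − 18·(-40) = -172, so m = -43/21.
Then c = ((-40) − 18·(-43/21))/4 = -11/14.

c = -0.786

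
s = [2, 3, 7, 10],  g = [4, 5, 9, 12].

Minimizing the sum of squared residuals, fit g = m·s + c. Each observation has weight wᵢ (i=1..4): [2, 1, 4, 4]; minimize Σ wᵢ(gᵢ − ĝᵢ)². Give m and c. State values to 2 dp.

The normal equations are: 613·m + 75·c = 763;  75·m + 11·c = 97.
Eliminating c: 11·(row 1) − 75·(row 2) gives 1118·m = 11·763 − 75·97 = 1118, so m = 1.
Then c = (97 − 75·1)/11 = 2.

m = 1.00, c = 2.00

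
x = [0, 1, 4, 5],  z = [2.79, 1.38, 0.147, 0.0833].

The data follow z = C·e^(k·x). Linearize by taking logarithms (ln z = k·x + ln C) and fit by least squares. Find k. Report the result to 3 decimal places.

k = -0.714

Taking logs, ln z = k·x + ln C, so regress ln z on x.
AᵀA = [[42.0000, 10.0000]; [10.0000, 4]], rhs = [-19.7737, -3.0545]ᵀ  (here Σx = 10.0000, Σ(x)² = 42.0000, Σln z = -3.0545, Σx·ln z = -19.7737).
Δ = 42.0000·4 − (10.0000)² = 68.0000; k = (-19.7737·4 − 10.0000·-3.0545)/68.0000 = -0.71397, ln C = (42.0000·-3.0545 − 10.0000·-19.7737)/68.0000 = 1.02130.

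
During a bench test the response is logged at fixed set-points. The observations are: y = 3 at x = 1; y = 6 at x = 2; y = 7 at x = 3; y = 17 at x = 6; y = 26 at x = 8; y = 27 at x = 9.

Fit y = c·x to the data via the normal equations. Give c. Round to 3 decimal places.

Sums needed: Σx·x = 195.
For Aᵀy: Σx·y = 589.
c = 589/195 = 3.02051.

c = 3.021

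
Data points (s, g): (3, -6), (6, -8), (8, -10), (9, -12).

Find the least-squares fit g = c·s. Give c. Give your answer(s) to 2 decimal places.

Forming AᵀA = [[190]] and Aᵀg = [-254]ᵀ gives AᵀA·[c]ᵀ = Aᵀg.
Hence c = -254 / 190 ≈ -1.33684.

c = -1.34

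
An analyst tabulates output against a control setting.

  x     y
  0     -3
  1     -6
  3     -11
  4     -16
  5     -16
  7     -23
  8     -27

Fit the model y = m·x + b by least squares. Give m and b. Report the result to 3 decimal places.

Normal-equation sums: Σx·x = 164, Σx = 28, Σ1 = 7.
And Σx·y = -560, Σy = -102.
MᵀM·[m, b]ᵀ = Mᵀy becomes [[164, 28]; [28, 7]]·[m, b]ᵀ = [-560, -102]ᵀ.
Δ = 164·7 − 28² = 364.
m = ((-560)·7 − 28·(-102))/364 = -38/13; b = (164·(-102) − 28·(-560))/364 = -262/91.

m = -2.923, b = -2.879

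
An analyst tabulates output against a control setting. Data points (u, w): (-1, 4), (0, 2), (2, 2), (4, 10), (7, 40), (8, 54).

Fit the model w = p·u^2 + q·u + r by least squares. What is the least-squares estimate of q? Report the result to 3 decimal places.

q = -2.001

The normal system AᵀA·[p, q, r]ᵀ = Aᵀw is [[6770, 926, 134]; [926, 134, 20]; [134, 20, 6]]·[p, q, r]ᵀ = [5588, 752, 112]ᵀ.
Inverting the 3×3 Gram matrix, [p, q, r]ᵀ = [6582/6145, -12298/6145, 8702/6145]ᵀ.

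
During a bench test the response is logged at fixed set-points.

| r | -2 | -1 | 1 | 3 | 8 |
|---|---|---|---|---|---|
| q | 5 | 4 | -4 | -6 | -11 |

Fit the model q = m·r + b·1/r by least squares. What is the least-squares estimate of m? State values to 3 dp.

m = -1.384

The normal equations are: 79·m + 5·b = -124;  5·m + (1369/576)·b = -111/8.
(Σr·r = 79, Σr·1/r = 5, Σ1/r·1/r = 1369/576, Σr·q = -124, Σ1/r·q = -111/8.)
Eliminating b: (1369/576)·(row 1) − 5·(row 2) gives (93751/576)·m = (1369/576)·(-124) − 5·(-111/8) = -32449/144, so m = -129796/93751.
Then b = ((-111/8) − 5·(-129796/93751))/(1369/576) = -274248/93751.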